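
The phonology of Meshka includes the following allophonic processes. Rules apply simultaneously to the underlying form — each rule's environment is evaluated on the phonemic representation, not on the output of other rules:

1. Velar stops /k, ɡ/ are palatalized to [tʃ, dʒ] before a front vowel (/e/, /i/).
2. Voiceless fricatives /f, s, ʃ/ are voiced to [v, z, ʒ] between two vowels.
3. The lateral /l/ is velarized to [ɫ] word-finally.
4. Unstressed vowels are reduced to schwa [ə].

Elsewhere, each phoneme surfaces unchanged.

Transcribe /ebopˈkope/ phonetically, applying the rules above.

[əbəpˈkopə]

/e/ meets the environment for rule 4 (in an unstressed syllable) → [ə].
/b/ (between /e/ and /o/) is unaffected → [b].
/o/ (between /b/ and /p/): in an unstressed syllable, so rule 4 applies → [ə].
/p/ stays [p].
/k/ (between /p/ and /o/) is in the target of rule 1 but the environment (before a front vowel) is not met → [k].
/o/ (between /k/ and /p/): rule 4 targets it, but not in an unstressed syllable → unchanged [o].
/p/ stays [p].
/e/ meets the environment for rule 4 (in an unstressed syllable) → [ə].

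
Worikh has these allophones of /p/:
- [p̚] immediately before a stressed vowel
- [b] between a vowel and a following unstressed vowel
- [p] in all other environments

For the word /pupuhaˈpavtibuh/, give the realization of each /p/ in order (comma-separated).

[p], [b], [p̚]

Occurrence 1 (position 1): no conditioning environment matches → elsewhere allophone [p].
Occurrence 2 (position 3): between a vowel and a following unstressed vowel → [b].
Occurrence 3 (position 7): immediately before a stressed vowel → [p̚].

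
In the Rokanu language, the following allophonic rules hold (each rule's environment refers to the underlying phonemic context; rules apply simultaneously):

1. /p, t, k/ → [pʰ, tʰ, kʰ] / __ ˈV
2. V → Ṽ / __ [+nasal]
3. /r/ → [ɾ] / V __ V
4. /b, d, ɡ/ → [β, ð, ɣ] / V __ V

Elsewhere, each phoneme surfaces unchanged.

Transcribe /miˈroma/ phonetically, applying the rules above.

[miˈɾõma]

/m/ stays [m].
/i/ (between /m/ and /r/) is in the target of rule 2 but the environment (before a nasal consonant) is not met → [i].
Rule 3 applies to /r/ (between /i/ and /o/: between two vowels) → [ɾ].
/o/ — between /r/ and /m/, before a nasal consonant — surfaces as [õ] (rule 2).
/m/ stays [m].
/a/ (word-final) is in the target of rule 2 but the environment (before a nasal consonant) is not met → [a].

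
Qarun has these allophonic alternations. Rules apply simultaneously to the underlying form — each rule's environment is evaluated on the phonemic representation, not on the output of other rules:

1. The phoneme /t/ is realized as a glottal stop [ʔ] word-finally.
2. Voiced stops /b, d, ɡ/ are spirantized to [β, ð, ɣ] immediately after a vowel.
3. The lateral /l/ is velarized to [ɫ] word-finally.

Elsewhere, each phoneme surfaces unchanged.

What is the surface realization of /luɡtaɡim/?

/l/ (word-initial) is in the target of rule 3 but the environment (word-finally) is not met → [l].
/u/ — not in any rule's target class → [u].
Rule 2 applies to /ɡ/ (between /u/ and /t/: immediately after a vowel) → [ɣ].
/t/ (between /ɡ/ and /a/) is in the target of rule 1 but the environment (word-finally) is not met → [t].
/a/ stays [a].
/ɡ/ meets the environment for rule 2 (immediately after a vowel) → [ɣ].
/i/ (between /ɡ/ and /m/) is unaffected → [i].
/m/ stays [m].

[luɣtaɣim]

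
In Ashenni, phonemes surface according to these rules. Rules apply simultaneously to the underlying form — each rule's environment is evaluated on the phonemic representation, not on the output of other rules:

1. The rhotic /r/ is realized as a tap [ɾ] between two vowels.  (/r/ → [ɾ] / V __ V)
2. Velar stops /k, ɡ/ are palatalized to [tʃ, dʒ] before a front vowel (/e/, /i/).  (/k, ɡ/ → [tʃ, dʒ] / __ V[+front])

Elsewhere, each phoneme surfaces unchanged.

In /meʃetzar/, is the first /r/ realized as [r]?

/r/ (word-final) fails the environment for rule 1, so it stays [r].
The actual realization is [r], which matches [r].

Yes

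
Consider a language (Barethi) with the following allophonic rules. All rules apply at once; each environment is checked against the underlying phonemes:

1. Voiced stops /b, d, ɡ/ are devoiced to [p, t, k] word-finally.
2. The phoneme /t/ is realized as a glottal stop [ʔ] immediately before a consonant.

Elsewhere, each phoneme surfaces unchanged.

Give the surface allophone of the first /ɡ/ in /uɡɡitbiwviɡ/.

/ɡ/ (between /u/ and /ɡ/) fails the environment for rule 1, so it stays [ɡ].

[ɡ]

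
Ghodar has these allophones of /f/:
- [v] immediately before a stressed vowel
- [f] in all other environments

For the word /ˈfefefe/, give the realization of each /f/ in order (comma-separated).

Occurrence 1 (position 1): immediately before a stressed vowel → [v].
Occurrence 2 (position 3): no conditioning environment matches → elsewhere allophone [f].
Occurrence 3 (position 5): no conditioning environment matches → elsewhere allophone [f].

[v], [f], [f]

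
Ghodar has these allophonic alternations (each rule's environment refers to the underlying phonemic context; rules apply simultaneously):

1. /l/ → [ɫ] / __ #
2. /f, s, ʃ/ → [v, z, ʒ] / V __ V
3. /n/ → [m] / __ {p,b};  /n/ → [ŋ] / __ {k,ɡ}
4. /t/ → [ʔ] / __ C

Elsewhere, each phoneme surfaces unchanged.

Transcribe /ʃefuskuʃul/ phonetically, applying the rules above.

/ʃ/ — word-initial; rule 2 does not apply here → [ʃ].
/e/ stays [e].
/f/ meets the environment for rule 2 (between two vowels) → [v].
/u/ — not in any rule's target class → [u].
/s/ — between /u/ and /k/; rule 2 does not apply here → [s].
/k/ (between /s/ and /u/): no rule targets it → [k].
/u/ — not in any rule's target class → [u].
/ʃ/ (between /u/ and /u/) occurs between two vowels → [ʒ] by rule 2.
/u/ (between /ʃ/ and /l/) is unaffected → [u].
Rule 1 applies to /l/ (word-final: word-finally) → [ɫ].

[ʃevuskuʒuɫ]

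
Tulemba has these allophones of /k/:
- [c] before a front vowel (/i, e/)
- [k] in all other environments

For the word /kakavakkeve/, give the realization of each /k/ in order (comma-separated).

Occurrence 1 (position 1): no conditioning environment matches → elsewhere allophone [k].
Occurrence 2 (position 3): no conditioning environment matches → elsewhere allophone [k].
Occurrence 3 (position 7): no conditioning environment matches → elsewhere allophone [k].
Occurrence 4 (position 8): before a front vowel → [c].

[k], [k], [k], [c]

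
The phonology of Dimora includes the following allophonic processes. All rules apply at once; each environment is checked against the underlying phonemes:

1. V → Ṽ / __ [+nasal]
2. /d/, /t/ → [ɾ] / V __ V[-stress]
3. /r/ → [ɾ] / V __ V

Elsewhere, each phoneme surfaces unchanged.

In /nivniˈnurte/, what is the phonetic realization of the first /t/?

/t/ — between /r/ and /e/; rule 2 does not apply here → [t].

[t]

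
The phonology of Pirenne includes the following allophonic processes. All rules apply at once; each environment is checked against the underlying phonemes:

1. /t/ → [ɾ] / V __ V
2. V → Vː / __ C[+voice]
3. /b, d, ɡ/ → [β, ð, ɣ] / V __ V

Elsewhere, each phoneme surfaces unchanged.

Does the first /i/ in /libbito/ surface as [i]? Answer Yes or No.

No

/i/ meets the environment for rule 2 (before a voiced consonant) → [iː].
The actual realization is [iː], not [i].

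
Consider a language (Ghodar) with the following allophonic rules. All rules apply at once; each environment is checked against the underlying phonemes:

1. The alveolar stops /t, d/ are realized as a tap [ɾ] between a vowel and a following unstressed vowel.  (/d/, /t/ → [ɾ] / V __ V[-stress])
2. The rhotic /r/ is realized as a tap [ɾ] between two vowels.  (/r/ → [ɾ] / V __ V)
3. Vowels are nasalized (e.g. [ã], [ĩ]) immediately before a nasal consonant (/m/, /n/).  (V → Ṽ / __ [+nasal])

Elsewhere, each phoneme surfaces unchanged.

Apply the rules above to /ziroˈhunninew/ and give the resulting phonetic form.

/i/ — between /z/ and /r/; rule 3 does not apply here → [i].
/r/ (between /i/ and /o/) occurs between two vowels → [ɾ] by rule 2.
/o/ (between /r/ and /h/): rule 3 targets it, but not before a nasal consonant → unchanged [o].
/u/ — between /h/ and /n/, before a nasal consonant — surfaces as [ũ] (rule 3).
/i/ — between /n/ and /n/, before a nasal consonant — surfaces as [ĩ] (rule 3).
/e/ (between /n/ and /w/): rule 3 targets it, but not before a nasal consonant → unchanged [e].

[ziɾoˈhũnnĩnew]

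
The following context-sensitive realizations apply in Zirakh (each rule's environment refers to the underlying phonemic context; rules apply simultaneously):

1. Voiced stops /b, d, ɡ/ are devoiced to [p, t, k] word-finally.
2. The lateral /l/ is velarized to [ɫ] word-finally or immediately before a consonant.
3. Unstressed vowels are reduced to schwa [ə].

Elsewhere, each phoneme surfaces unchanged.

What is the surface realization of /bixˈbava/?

/b/ (word-initial) is in the target of rule 1 but the environment (word-finally) is not met → [b].
/i/ (between /b/ and /x/) occurs in an unstressed syllable → [ə] by rule 3.
/b/ — between /x/ and /a/; rule 1 does not apply here → [b].
/a/ (between /b/ and /v/) fails the environment for rule 3, so it stays [a].
/a/ meets the environment for rule 3 (in an unstressed syllable) → [ə].

[bəxˈbavə]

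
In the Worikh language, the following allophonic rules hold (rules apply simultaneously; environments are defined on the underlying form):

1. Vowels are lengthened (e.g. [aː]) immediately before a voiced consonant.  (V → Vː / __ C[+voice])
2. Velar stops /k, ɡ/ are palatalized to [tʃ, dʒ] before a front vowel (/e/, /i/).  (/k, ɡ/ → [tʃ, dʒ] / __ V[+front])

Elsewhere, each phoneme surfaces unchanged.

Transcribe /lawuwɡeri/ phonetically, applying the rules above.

/a/ meets the environment for rule 1 (before a voiced consonant) → [aː].
/u/ (between /w/ and /w/) occurs before a voiced consonant → [uː] by rule 1.
/ɡ/ (between /w/ and /e/) occurs before a front vowel → [dʒ] by rule 2.
/e/ (between /ɡ/ and /r/) occurs before a voiced consonant → [eː] by rule 1.
/i/ (word-final) fails the environment for rule 1, so it stays [i].

[laːwuːwdʒeːri]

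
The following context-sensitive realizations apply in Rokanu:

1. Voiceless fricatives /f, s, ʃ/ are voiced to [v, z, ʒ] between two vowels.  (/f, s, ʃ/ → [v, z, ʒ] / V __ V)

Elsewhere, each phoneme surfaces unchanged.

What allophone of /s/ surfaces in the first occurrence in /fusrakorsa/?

[s]

/s/ (between /u/ and /r/) fails the environment for rule 1, so it stays [s].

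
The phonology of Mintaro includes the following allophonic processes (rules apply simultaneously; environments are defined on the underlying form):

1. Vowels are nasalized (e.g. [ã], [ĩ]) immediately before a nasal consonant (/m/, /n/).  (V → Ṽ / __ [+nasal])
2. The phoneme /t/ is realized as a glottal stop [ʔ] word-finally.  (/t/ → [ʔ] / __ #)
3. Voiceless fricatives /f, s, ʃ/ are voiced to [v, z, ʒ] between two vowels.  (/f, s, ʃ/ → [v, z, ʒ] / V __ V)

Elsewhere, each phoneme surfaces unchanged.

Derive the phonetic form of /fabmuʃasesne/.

[fabmuʒazesne]

/f/ (word-initial) fails the environment for rule 3, so it stays [f].
/a/ — between /f/ and /b/; rule 1 does not apply here → [a].
/b/ (between /a/ and /m/) is unaffected → [b].
/m/ stays [m].
/u/ (between /m/ and /ʃ/) is in the target of rule 1 but the environment (before a nasal consonant) is not met → [u].
/ʃ/ — between /u/ and /a/, between two vowels — surfaces as [ʒ] (rule 3).
/a/ (between /ʃ/ and /s/) fails the environment for rule 1, so it stays [a].
/s/ — between /a/ and /e/, between two vowels — surfaces as [z] (rule 3).
/e/ (between /s/ and /s/): rule 1 targets it, but not before a nasal consonant → unchanged [e].
/s/ — between /e/ and /n/; rule 3 does not apply here → [s].
/n/ (between /s/ and /e/): no rule targets it → [n].
/e/ (word-final) fails the environment for rule 1, so it stays [e].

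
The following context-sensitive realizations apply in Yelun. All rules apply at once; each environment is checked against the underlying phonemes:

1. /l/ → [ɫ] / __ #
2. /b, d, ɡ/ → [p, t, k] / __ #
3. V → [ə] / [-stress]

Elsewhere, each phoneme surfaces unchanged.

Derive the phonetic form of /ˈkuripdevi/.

[ˈkurəpdəvə]

/k/ (word-initial) is unaffected → [k].
/u/ (between /k/ and /r/) fails the environment for rule 3, so it stays [u].
/r/ — not in any rule's target class → [r].
Rule 3 applies to /i/ (between /r/ and /p/: in an unstressed syllable) → [ə].
/p/ (between /i/ and /d/): no rule targets it → [p].
/d/ (between /p/ and /e/): rule 2 targets it, but not word-finally → unchanged [d].
/e/ — between /d/ and /v/, in an unstressed syllable — surfaces as [ə] (rule 3).
/v/ (between /e/ and /i/) is unaffected → [v].
/i/ (word-final): in an unstressed syllable, so rule 3 applies → [ə].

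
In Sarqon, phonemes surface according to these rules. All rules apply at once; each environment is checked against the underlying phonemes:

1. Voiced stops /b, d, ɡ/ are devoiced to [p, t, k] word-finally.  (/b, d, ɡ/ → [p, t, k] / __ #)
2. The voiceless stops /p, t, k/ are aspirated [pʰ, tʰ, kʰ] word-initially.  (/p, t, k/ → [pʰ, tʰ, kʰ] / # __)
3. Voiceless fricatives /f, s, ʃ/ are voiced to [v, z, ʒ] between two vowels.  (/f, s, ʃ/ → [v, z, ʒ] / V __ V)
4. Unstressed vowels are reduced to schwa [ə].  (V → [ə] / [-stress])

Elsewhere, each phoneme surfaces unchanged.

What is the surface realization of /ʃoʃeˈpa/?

[ʃəʒəˈpa]

/ʃ/ — word-initial; rule 3 does not apply here → [ʃ].
/o/ meets the environment for rule 4 (in an unstressed syllable) → [ə].
/ʃ/ (between /o/ and /e/): between two vowels, so rule 3 applies → [ʒ].
/e/ (between /ʃ/ and /p/) occurs in an unstressed syllable → [ə] by rule 4.
/p/ (between /e/ and /a/) fails the environment for rule 2, so it stays [p].
/a/ (word-final) is in the target of rule 4 but the environment (in an unstressed syllable) is not met → [a].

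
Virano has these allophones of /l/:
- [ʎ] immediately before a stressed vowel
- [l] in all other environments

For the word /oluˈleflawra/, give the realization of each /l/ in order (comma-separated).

Occurrence 1 (position 2): no conditioning environment matches → elsewhere allophone [l].
Occurrence 2 (position 4): immediately before a stressed vowel → [ʎ].
Occurrence 3 (position 7): no conditioning environment matches → elsewhere allophone [l].

[l], [ʎ], [l]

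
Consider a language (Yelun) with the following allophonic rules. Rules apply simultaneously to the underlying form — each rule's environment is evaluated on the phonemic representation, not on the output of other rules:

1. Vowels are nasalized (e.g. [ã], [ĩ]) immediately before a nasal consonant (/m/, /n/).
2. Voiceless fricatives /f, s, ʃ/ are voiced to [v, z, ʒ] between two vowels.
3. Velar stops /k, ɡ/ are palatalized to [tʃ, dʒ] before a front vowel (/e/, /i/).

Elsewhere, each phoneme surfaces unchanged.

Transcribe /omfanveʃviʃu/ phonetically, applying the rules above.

[õmfãnveʃviʒu]

/o/ (word-initial): before a nasal consonant, so rule 1 applies → [õ].
/m/ — not in any rule's target class → [m].
/f/ (between /m/ and /a/) fails the environment for rule 2, so it stays [f].
/a/ meets the environment for rule 1 (before a nasal consonant) → [ã].
/n/ stays [n].
/v/ stays [v].
/e/ (between /v/ and /ʃ/) fails the environment for rule 1, so it stays [e].
/ʃ/ (between /e/ and /v/) is in the target of rule 2 but the environment (between two vowels) is not met → [ʃ].
/v/ (between /ʃ/ and /i/): no rule targets it → [v].
/i/ (between /v/ and /ʃ/): rule 1 targets it, but not before a nasal consonant → unchanged [i].
Rule 2 applies to /ʃ/ (between /i/ and /u/: between two vowels) → [ʒ].
/u/ (word-final): rule 1 targets it, but not before a nasal consonant → unchanged [u].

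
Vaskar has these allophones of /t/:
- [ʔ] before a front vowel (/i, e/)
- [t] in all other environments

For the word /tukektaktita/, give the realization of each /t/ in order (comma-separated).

Occurrence 1 (position 1): no conditioning environment matches → elsewhere allophone [t].
Occurrence 2 (position 6): no conditioning environment matches → elsewhere allophone [t].
Occurrence 3 (position 9): before a front vowel (/i, e/) → [ʔ].
Occurrence 4 (position 11): no conditioning environment matches → elsewhere allophone [t].

[t], [t], [ʔ], [t]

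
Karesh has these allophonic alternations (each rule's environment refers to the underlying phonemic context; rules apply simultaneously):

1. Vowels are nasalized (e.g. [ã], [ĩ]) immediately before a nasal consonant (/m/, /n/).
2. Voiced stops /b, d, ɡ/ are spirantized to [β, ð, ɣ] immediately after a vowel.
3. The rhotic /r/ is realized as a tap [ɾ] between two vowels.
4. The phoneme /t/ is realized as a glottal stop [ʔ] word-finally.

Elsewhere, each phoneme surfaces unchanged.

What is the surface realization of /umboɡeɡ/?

/u/ (word-initial) occurs before a nasal consonant → [ũ] by rule 1.
/b/ — between /m/ and /o/; rule 2 does not apply here → [b].
/o/ (between /b/ and /ɡ/): rule 1 targets it, but not before a nasal consonant → unchanged [o].
/ɡ/ meets the environment for rule 2 (immediately after a vowel) → [ɣ].
/e/ (between /ɡ/ and /ɡ/) fails the environment for rule 1, so it stays [e].
/ɡ/ meets the environment for rule 2 (immediately after a vowel) → [ɣ].

[ũmboɣeɣ]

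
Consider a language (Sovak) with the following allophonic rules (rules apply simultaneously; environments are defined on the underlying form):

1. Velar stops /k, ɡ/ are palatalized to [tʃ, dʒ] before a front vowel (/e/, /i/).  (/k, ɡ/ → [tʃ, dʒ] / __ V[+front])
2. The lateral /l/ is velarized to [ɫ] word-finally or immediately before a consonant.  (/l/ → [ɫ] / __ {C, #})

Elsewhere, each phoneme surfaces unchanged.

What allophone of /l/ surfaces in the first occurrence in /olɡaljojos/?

[ɫ]

/l/ meets the environment for rule 2 (word-finally or immediately before a consonant) → [ɫ].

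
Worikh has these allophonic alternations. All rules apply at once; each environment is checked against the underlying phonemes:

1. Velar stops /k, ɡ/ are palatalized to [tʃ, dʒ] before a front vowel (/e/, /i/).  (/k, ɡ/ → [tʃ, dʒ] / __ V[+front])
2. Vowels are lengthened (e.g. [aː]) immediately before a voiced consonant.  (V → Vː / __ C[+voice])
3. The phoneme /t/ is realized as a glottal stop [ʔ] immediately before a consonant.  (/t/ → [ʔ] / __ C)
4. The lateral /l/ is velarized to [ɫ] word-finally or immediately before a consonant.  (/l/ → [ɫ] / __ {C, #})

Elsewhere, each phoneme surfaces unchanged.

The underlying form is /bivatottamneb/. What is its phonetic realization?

[biːvatoʔtaːmneːb]

/i/ (between /b/ and /v/) occurs before a voiced consonant → [iː] by rule 2.
/a/ (between /v/ and /t/): rule 2 targets it, but not before a voiced consonant → unchanged [a].
/t/ (between /a/ and /o/): rule 3 targets it, but not immediately before a consonant → unchanged [t].
/o/ (between /t/ and /t/): rule 2 targets it, but not before a voiced consonant → unchanged [o].
Rule 3 applies to /t/ (between /o/ and /t/: immediately before a consonant) → [ʔ].
/t/ (between /t/ and /a/): rule 3 targets it, but not immediately before a consonant → unchanged [t].
/a/ — between /t/ and /m/, before a voiced consonant — surfaces as [aː] (rule 2).
/e/ meets the environment for rule 2 (before a voiced consonant) → [eː].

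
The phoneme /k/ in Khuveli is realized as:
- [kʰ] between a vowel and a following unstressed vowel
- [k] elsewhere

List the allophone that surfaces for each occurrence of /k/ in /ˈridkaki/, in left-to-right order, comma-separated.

Occurrence 1 (position 4): no conditioning environment matches → elsewhere allophone [k].
Occurrence 2 (position 6): between a vowel and a following unstressed vowel → [kʰ].

[k], [kʰ]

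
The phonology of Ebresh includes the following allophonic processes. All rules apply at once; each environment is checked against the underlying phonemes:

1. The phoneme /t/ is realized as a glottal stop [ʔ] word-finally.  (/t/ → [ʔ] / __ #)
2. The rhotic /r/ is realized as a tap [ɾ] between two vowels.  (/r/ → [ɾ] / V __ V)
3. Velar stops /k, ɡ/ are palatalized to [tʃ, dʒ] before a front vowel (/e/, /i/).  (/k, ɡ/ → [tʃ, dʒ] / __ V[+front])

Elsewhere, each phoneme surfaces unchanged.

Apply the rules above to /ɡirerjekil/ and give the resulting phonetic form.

/ɡ/ — word-initial, before a front vowel — surfaces as [dʒ] (rule 3).
/i/ (between /ɡ/ and /r/): no rule targets it → [i].
/r/ (between /i/ and /e/): between two vowels, so rule 2 applies → [ɾ].
/e/ (between /r/ and /r/): no rule targets it → [e].
/r/ — between /e/ and /j/; rule 2 does not apply here → [r].
/j/ (between /r/ and /e/): no rule targets it → [j].
/e/ (between /j/ and /k/) is unaffected → [e].
Rule 3 applies to /k/ (between /e/ and /i/: before a front vowel) → [tʃ].
/i/ — not in any rule's target class → [i].
/l/ — not in any rule's target class → [l].

[dʒiɾerjetʃil]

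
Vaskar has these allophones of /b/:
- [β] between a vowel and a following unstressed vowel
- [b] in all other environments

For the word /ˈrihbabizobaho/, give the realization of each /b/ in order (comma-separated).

[b], [β], [β]

Occurrence 1 (position 4): no conditioning environment matches → elsewhere allophone [b].
Occurrence 2 (position 6): between a vowel and a following unstressed vowel → [β].
Occurrence 3 (position 10): between a vowel and a following unstressed vowel → [β].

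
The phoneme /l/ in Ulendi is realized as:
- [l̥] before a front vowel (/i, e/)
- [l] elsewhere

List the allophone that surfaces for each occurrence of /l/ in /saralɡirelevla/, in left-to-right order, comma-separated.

[l], [l̥], [l]

Occurrence 1 (position 5): no conditioning environment matches → elsewhere allophone [l].
Occurrence 2 (position 10): before a front vowel (/i, e/) → [l̥].
Occurrence 3 (position 13): no conditioning environment matches → elsewhere allophone [l].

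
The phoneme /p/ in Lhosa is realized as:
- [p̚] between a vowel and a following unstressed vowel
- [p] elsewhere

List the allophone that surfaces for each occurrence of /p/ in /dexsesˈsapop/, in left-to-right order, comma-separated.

[p̚], [p]

Occurrence 1 (position 9): between a vowel and a following unstressed vowel → [p̚].
Occurrence 2 (position 11): no conditioning environment matches → elsewhere allophone [p].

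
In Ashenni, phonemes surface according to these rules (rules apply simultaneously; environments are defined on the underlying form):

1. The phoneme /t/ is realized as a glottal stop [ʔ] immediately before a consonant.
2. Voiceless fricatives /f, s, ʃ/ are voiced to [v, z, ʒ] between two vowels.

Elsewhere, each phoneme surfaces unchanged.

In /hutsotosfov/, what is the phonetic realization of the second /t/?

[t]

/t/ (between /o/ and /o/) fails the environment for rule 1, so it stays [t].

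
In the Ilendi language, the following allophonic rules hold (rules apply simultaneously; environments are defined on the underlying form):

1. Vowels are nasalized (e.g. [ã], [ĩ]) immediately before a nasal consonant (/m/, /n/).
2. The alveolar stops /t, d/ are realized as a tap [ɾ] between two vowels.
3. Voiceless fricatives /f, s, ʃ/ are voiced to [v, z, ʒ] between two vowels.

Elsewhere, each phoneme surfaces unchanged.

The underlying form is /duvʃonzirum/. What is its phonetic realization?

[duvʃõnzirũm]

/d/ (word-initial) fails the environment for rule 2, so it stays [d].
/u/ (between /d/ and /v/) fails the environment for rule 1, so it stays [u].
/ʃ/ (between /v/ and /o/): rule 3 targets it, but not between two vowels → unchanged [ʃ].
Rule 1 applies to /o/ (between /ʃ/ and /n/: before a nasal consonant) → [õ].
/i/ — between /z/ and /r/; rule 1 does not apply here → [i].
Rule 1 applies to /u/ (between /r/ and /m/: before a nasal consonant) → [ũ].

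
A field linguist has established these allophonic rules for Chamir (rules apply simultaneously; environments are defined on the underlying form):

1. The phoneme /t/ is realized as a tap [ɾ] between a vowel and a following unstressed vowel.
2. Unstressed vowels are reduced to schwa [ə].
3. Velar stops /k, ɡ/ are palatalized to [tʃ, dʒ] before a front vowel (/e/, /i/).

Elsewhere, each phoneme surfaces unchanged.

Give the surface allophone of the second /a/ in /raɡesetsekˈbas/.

[a]

/a/ (between /b/ and /s/): rule 2 targets it, but not in an unstressed syllable → unchanged [a].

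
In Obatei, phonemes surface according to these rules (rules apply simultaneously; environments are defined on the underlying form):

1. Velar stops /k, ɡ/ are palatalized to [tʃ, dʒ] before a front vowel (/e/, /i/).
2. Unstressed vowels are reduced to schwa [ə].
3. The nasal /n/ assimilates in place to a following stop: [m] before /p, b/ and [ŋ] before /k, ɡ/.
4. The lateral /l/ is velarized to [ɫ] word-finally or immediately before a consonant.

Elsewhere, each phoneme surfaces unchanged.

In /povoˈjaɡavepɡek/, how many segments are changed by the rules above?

6

Segments that undergo a rule: /o/ → [ə] (rule 2); /o/ → [ə] (rule 2); /a/ → [ə] (rule 2); /e/ → [ə] (rule 2); /ɡ/ → [dʒ] (rule 1); /e/ → [ə] (rule 2).
All other segments surface unchanged.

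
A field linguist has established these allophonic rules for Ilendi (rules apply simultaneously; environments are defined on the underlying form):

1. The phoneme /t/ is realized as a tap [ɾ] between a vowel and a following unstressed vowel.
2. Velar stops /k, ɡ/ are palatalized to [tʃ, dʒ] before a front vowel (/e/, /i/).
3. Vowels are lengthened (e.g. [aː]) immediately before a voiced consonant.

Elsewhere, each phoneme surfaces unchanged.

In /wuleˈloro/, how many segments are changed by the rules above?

Segments that undergo a rule: /u/ → [uː] (rule 3); /e/ → [eː] (rule 3); /o/ → [oː] (rule 3).
All other segments surface unchanged.

3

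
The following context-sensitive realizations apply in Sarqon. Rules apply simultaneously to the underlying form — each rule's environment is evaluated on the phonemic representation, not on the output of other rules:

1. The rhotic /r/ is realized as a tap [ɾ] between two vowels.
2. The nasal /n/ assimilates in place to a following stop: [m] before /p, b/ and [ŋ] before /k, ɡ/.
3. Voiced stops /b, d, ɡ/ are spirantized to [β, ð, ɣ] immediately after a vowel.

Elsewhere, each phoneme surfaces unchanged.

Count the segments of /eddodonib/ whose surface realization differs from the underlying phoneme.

Segments that undergo a rule: /d/ → [ð] (rule 3); /d/ → [ð] (rule 3); /b/ → [β] (rule 3).
All other segments surface unchanged.

3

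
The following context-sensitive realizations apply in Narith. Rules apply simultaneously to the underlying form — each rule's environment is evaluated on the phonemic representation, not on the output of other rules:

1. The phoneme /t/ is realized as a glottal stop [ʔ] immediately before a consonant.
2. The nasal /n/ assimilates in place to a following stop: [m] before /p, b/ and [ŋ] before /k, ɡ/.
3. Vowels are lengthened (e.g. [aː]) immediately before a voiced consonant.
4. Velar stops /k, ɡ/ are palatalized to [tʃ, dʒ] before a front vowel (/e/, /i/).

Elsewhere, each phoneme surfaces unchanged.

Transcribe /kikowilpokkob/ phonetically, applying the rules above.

Rule 4 applies to /k/ (word-initial: before a front vowel) → [tʃ].
/i/ — between /k/ and /k/; rule 3 does not apply here → [i].
/k/ (between /i/ and /o/) is in the target of rule 4 but the environment (before a front vowel) is not met → [k].
Rule 3 applies to /o/ (between /k/ and /w/: before a voiced consonant) → [oː].
/w/ — not in any rule's target class → [w].
/i/ — between /w/ and /l/, before a voiced consonant — surfaces as [iː] (rule 3).
/l/ — not in any rule's target class → [l].
/p/ (between /l/ and /o/) is unaffected → [p].
/o/ (between /p/ and /k/) fails the environment for rule 3, so it stays [o].
/k/ (between /o/ and /k/): rule 4 targets it, but not before a front vowel → unchanged [k].
/k/ (between /k/ and /o/): rule 4 targets it, but not before a front vowel → unchanged [k].
/o/ (between /k/ and /b/): before a voiced consonant, so rule 3 applies → [oː].
/b/ — not in any rule's target class → [b].

[tʃikoːwiːlpokkoːb]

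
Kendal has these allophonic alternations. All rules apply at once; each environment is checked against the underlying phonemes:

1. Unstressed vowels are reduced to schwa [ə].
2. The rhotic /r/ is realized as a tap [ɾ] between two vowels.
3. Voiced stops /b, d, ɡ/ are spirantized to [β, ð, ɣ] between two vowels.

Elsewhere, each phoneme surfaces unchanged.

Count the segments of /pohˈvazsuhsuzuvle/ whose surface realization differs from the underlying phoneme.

5

Segments that undergo a rule: /o/ → [ə] (rule 1); /u/ → [ə] (rule 1); /u/ → [ə] (rule 1); /u/ → [ə] (rule 1); /e/ → [ə] (rule 1).
All other segments surface unchanged.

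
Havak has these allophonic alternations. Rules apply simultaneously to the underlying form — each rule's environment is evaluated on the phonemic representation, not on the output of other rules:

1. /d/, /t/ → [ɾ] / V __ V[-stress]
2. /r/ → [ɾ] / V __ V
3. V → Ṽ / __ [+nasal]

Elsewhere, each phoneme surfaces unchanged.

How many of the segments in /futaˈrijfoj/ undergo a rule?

2

Segments that undergo a rule: /t/ → [ɾ] (rule 1); /r/ → [ɾ] (rule 2).
All other segments surface unchanged.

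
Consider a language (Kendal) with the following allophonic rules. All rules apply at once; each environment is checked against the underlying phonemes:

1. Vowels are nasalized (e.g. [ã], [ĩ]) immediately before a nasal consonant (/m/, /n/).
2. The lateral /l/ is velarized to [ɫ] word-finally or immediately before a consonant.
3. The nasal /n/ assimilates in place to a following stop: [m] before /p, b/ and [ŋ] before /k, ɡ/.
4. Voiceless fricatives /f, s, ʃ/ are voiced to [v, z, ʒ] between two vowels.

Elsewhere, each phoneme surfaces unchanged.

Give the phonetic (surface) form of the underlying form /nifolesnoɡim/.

/n/ (word-initial): rule 3 targets it, but not before a labial or velar stop → unchanged [n].
/i/ — between /n/ and /f/; rule 1 does not apply here → [i].
Rule 4 applies to /f/ (between /i/ and /o/: between two vowels) → [v].
/o/ — between /f/ and /l/; rule 1 does not apply here → [o].
/l/ (between /o/ and /e/) fails the environment for rule 2, so it stays [l].
/e/ (between /l/ and /s/) is in the target of rule 1 but the environment (before a nasal consonant) is not met → [e].
/s/ — between /e/ and /n/; rule 4 does not apply here → [s].
/n/ — between /s/ and /o/; rule 3 does not apply here → [n].
/o/ (between /n/ and /ɡ/) is in the target of rule 1 but the environment (before a nasal consonant) is not met → [o].
/ɡ/ stays [ɡ].
/i/ (between /ɡ/ and /m/): before a nasal consonant, so rule 1 applies → [ĩ].
/m/ stays [m].

[nivolesnoɡĩm]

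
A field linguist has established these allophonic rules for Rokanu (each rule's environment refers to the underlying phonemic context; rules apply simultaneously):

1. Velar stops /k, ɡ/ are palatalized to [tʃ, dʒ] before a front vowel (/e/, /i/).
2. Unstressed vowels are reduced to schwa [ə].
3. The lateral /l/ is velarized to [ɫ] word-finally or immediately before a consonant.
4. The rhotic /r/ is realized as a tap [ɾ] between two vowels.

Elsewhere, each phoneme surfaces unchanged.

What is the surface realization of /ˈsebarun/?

/s/ stays [s].
/e/ (between /s/ and /b/) is in the target of rule 2 but the environment (in an unstressed syllable) is not met → [e].
/b/ (between /e/ and /a/) is unaffected → [b].
/a/ (between /b/ and /r/) occurs in an unstressed syllable → [ə] by rule 2.
/r/ (between /a/ and /u/): between two vowels, so rule 4 applies → [ɾ].
Rule 2 applies to /u/ (between /r/ and /n/: in an unstressed syllable) → [ə].
/n/ (word-final): no rule targets it → [n].

[ˈsebəɾən]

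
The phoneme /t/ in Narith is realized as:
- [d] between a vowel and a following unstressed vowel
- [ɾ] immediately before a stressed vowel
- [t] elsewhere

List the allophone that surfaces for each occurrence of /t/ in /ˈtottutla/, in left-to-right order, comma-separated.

[ɾ], [t], [t], [t]

Occurrence 1 (position 1): immediately before a stressed vowel → [ɾ].
Occurrence 2 (position 3): no conditioning environment matches → elsewhere allophone [t].
Occurrence 3 (position 4): no conditioning environment matches → elsewhere allophone [t].
Occurrence 4 (position 6): no conditioning environment matches → elsewhere allophone [t].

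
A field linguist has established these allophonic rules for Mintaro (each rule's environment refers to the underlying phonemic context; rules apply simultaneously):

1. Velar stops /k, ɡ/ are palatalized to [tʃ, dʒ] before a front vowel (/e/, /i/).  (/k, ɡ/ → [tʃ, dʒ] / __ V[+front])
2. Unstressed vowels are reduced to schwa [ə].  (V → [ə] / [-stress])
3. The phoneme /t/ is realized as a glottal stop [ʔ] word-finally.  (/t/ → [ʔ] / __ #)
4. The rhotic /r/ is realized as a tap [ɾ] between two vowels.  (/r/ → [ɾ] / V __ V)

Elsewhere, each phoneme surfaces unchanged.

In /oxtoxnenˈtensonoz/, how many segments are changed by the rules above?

Segments that undergo a rule: /o/ → [ə] (rule 2); /o/ → [ə] (rule 2); /e/ → [ə] (rule 2); /o/ → [ə] (rule 2); /o/ → [ə] (rule 2).
All other segments surface unchanged.

5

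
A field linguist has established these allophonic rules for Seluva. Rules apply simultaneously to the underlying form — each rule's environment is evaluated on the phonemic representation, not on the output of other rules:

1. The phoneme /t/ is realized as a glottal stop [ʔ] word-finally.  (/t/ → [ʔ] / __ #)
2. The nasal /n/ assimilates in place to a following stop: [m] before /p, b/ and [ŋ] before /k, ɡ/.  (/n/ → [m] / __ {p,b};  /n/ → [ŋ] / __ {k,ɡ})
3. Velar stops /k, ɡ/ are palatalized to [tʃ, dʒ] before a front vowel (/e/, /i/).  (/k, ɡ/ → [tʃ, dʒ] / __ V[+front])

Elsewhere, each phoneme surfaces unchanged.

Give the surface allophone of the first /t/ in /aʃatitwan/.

/t/ (between /a/ and /i/) is in the target of rule 1 but the environment (word-finally) is not met → [t].

[t]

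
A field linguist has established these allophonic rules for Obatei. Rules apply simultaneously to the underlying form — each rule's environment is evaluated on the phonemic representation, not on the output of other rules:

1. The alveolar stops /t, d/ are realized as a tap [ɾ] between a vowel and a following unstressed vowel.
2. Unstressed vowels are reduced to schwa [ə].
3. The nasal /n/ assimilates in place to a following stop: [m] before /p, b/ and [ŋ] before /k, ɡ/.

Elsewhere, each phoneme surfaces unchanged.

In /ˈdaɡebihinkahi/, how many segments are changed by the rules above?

6

Segments that undergo a rule: /e/ → [ə] (rule 2); /i/ → [ə] (rule 2); /i/ → [ə] (rule 2); /n/ → [ŋ] (rule 3); /a/ → [ə] (rule 2); /i/ → [ə] (rule 2).
All other segments surface unchanged.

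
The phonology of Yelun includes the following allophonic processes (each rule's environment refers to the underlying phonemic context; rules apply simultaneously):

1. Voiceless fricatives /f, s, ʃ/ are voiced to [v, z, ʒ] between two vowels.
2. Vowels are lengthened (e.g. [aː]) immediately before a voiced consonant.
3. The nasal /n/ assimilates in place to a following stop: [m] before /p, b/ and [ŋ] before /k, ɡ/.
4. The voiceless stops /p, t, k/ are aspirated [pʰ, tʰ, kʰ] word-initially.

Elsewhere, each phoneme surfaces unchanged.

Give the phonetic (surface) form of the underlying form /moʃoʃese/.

/m/ (word-initial) is unaffected → [m].
/o/ (between /m/ and /ʃ/) fails the environment for rule 2, so it stays [o].
/ʃ/ — between /o/ and /o/, between two vowels — surfaces as [ʒ] (rule 1).
/o/ — between /ʃ/ and /ʃ/; rule 2 does not apply here → [o].
/ʃ/ — between /o/ and /e/, between two vowels — surfaces as [ʒ] (rule 1).
/e/ (between /ʃ/ and /s/): rule 2 targets it, but not before a voiced consonant → unchanged [e].
Rule 1 applies to /s/ (between /e/ and /e/: between two vowels) → [z].
/e/ — word-final; rule 2 does not apply here → [e].

[moʒoʒeze]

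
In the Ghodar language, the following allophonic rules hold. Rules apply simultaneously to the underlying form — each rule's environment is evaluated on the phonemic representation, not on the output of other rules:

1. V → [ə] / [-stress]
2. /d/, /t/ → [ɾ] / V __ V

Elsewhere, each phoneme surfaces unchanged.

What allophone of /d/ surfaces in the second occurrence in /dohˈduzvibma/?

/d/ (between /h/ and /u/) fails the environment for rule 2, so it stays [d].

[d]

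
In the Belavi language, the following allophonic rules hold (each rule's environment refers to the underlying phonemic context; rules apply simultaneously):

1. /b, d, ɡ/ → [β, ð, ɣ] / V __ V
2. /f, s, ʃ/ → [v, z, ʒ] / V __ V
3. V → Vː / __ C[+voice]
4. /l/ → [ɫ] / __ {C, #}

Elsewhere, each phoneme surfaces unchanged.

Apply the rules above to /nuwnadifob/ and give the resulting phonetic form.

[nuːwnaːðivoːb]

/n/ — not in any rule's target class → [n].
/u/ meets the environment for rule 3 (before a voiced consonant) → [uː].
/w/ stays [w].
/n/ stays [n].
Rule 3 applies to /a/ (between /n/ and /d/: before a voiced consonant) → [aː].
/d/ (between /a/ and /i/): between two vowels, so rule 1 applies → [ð].
/i/ (between /d/ and /f/): rule 3 targets it, but not before a voiced consonant → unchanged [i].
Rule 2 applies to /f/ (between /i/ and /o/: between two vowels) → [v].
/o/ meets the environment for rule 3 (before a voiced consonant) → [oː].
/b/ (word-final) fails the environment for rule 1, so it stays [b].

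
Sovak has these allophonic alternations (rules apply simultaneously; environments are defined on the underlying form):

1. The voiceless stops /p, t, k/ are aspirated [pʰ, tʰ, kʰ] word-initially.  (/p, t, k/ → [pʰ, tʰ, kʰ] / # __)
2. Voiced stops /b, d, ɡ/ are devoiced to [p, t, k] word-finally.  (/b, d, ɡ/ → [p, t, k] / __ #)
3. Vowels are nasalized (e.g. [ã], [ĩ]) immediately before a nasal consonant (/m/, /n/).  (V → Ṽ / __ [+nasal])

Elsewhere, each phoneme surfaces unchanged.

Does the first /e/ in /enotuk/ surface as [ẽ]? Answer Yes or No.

/e/ — word-initial, before a nasal consonant — surfaces as [ẽ] (rule 3).
The actual realization is [ẽ], which matches [ẽ].

Yes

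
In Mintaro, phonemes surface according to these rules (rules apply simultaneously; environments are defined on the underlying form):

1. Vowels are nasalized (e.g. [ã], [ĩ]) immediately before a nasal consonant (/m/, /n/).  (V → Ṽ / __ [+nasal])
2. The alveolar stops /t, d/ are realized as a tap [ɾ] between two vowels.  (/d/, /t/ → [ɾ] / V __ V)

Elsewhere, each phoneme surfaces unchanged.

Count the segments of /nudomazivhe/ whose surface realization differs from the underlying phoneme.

2

Segments that undergo a rule: /d/ → [ɾ] (rule 2); /o/ → [õ] (rule 1).
All other segments surface unchanged.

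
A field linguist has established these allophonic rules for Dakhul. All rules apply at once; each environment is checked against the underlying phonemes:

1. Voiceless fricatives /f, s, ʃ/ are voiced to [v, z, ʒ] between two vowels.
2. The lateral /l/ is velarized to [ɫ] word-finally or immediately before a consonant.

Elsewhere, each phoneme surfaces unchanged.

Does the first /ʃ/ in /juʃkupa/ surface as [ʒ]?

No

/ʃ/ (between /u/ and /k/): rule 1 targets it, but not between two vowels → unchanged [ʃ].
The actual realization is [ʃ], not [ʒ].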